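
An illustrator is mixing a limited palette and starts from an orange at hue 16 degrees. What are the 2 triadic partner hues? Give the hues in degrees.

A triad places three hues 120° apart.
16 + 120 = 136°
16 + 240 = 256°

136° and 256°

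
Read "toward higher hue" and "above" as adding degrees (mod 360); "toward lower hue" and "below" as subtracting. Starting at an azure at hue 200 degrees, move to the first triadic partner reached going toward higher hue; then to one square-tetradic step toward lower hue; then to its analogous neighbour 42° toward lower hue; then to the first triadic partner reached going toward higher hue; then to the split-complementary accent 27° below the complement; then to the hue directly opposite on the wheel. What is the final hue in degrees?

281°

200 + 120 = 320°   (triadic ↑)
320 − 90 = 230°   (square ↓)
230 − 42 = 188°   (analog 42° ↓)
188 + 120 = 308°   (triadic ↑)
308 + 153 = 461 → 461 − 360 = 101°   (split-comp 27° ↓)
101 + 180 = 281°   (complement)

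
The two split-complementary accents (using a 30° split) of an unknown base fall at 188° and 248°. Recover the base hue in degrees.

38°

The accents sit 30° either side of the complement, so the complement is their short-arc midpoint on the wheel.
Short-arc midpoint of 188° and 248°: 218°.
Base is 180° from the complement: 218 − 180 = 38°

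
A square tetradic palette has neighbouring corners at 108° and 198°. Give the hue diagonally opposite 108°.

288°

A square tetradic scheme places four hues 90° apart; opposite corners are 180° apart.
108 + 180 = 288°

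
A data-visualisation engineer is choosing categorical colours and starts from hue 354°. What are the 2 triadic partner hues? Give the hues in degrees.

A triad places three hues 120° apart.
354 + 120 = 474 → 474 − 360 = 114°
354 + 240 = 594 → 594 − 360 = 234°

114° and 234°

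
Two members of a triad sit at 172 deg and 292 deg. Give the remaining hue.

52°

A triad spaces three hues 120° apart.
The full set is {52°, 172°, 292°}.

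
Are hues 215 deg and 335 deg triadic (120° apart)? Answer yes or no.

Angular distance: |215 − 335| = 120 = 120°.
Triadic (120° apart) requires 120°.

yes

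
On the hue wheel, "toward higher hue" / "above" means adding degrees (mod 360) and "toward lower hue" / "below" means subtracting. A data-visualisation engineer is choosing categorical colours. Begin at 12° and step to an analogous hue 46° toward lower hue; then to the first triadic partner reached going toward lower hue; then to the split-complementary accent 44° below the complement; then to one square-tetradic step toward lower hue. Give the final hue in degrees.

−46° (analog 46° ↓): 12 − 46 = -34 → -34 + 360 = 326°
−120° (triadic ↓): 326 − 120 = 206°
+136° (split-comp 44° ↓): 206 + 136 = 342°
−90° (square ↓): 342 − 90 = 252°

252°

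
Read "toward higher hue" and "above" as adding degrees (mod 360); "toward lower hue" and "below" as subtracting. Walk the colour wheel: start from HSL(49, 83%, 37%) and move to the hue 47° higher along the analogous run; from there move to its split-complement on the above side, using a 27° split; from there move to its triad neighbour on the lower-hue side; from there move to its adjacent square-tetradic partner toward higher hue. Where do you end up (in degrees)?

+47° (analog 47° ↑): 49 + 47 = 96°
+207° (split-comp 27° ↑): 96 + 207 = 303°
−120° (triadic ↓): 303 − 120 = 183°
+90° (square ↑): 183 + 90 = 273°

273°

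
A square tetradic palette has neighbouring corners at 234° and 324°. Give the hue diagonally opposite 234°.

54°

A square tetradic scheme places four hues 90° apart; opposite corners are 180° apart.
234 + 180 = 414 → 414 − 360 = 54°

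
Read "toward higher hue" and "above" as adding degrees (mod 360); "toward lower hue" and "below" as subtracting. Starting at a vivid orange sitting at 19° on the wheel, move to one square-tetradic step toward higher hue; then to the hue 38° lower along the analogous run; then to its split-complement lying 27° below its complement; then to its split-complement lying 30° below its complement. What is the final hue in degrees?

square ↑ +90°: 19 + 90 = 109°
analog 38° ↓ −38°: 109 − 38 = 71°
split-comp 27° ↓ +153°: 71 + 153 = 224°
split-comp 30° ↓ +150°: 224 + 150 = 374 → 374 − 360 = 14°

14°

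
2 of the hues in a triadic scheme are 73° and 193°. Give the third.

313°

A triad places three hues 120° apart.
The full set through 73° is {73°, 193°, 313°}.
Given {73°, 193°}, the missing hue is 313°.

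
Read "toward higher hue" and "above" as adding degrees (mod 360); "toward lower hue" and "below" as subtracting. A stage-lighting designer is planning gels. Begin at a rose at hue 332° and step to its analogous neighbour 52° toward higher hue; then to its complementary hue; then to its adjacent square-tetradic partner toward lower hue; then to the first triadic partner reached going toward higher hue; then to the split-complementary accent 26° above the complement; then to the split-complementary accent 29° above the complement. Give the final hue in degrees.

289°

+52° (analog 52° ↑): 332 + 52 = 384 → 384 − 360 = 24°
+180° (complement): 24 + 180 = 204°
−90° (square ↓): 204 − 90 = 114°
+120° (triadic ↑): 114 + 120 = 234°
+206° (split-comp 26° ↑): 234 + 206 = 440 → 440 − 360 = 80°
+209° (split-comp 29° ↑): 80 + 209 = 289°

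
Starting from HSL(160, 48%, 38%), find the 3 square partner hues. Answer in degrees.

A square tetradic scheme places four hues every 90°.
160 + 90 = 250°
160 + 180 = 340°
160 + 270 = 430 → 430 − 360 = 70°

250°, 340°, and 70°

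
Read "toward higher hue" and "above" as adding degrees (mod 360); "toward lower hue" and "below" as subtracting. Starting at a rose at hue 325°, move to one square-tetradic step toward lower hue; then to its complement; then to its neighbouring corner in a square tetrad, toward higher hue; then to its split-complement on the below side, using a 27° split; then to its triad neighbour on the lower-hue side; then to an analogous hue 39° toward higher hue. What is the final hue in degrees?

325 − 90 = 235°   (square ↓)
235 + 180 = 415 → 415 − 360 = 55°   (complement)
55 + 90 = 145°   (square ↑)
145 + 153 = 298°   (split-comp 27° ↓)
298 − 120 = 178°   (triadic ↓)
178 + 39 = 217°   (analog 39° ↑)

217°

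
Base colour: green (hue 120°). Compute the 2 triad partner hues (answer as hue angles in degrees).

A triad places three hues 120° apart.
120 + 120 = 240°
120 + 240 = 360 → 360 − 360 = 0°

240° and 0°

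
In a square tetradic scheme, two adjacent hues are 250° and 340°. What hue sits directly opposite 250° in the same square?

A square tetradic scheme places four hues 90° apart; opposite corners are 180° apart.
250 + 180 = 430 → 430 − 360 = 70°

70°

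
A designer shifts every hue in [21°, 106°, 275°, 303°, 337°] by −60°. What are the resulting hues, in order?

321°, 46°, 215°, 243°, 277°

21 − 60 = -39 → -39 + 360 = 321°
106 − 60 = 46°
275 − 60 = 215°
303 − 60 = 243°
337 − 60 = 277°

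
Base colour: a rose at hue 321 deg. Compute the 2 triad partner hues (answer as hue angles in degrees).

321 + 120 = 441 → 441 − 360 = 81°
321 + 240 = 561 → 561 − 360 = 201°

81° and 201°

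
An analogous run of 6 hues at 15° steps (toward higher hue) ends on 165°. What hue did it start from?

5 steps of 15° (toward higher hue) give a net shift of +75°.
Start = end − shift: 165 − 75 = 90°

90°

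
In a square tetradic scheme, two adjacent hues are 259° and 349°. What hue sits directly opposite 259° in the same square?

79°

A square tetradic scheme places four hues 90° apart; opposite corners are 180° apart.
259 + 180 = 439 → 439 − 360 = 79°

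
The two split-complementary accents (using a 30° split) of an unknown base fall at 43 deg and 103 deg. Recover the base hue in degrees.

253°

The accents sit 30° either side of the complement, so the complement is their short-arc midpoint on the wheel.
Short-arc midpoint of 43° and 103°: 73°.
Base is 180° from the complement: 73 − 180 = -107 → -107 + 360 = 253°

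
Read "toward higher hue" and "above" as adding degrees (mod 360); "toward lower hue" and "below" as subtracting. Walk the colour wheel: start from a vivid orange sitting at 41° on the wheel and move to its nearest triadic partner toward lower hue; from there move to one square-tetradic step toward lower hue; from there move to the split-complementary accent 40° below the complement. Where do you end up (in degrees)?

41 − 120 = -79 → -79 + 360 = 281°   (triadic ↓)
281 − 90 = 191°   (square ↓)
191 + 140 = 331°   (split-comp 40° ↓)

331°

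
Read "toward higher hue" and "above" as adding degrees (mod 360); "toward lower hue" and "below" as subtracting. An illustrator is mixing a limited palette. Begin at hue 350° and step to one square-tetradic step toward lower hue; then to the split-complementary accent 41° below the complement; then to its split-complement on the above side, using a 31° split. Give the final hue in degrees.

square ↓ −90°: 350 − 90 = 260°
split-comp 41° ↓ +139°: 260 + 139 = 399 → 399 − 360 = 39°
split-comp 31° ↑ +211°: 39 + 211 = 250°

250°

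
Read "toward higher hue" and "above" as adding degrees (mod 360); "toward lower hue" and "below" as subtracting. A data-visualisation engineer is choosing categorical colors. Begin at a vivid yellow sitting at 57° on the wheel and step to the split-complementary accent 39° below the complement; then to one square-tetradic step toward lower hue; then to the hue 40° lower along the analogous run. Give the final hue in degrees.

68°

+141° (split-comp 39° ↓): 57 + 141 = 198°
−90° (square ↓): 198 − 90 = 108°
−40° (analog 40° ↓): 108 − 40 = 68°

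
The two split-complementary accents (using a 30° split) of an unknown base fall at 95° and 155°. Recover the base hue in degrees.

305°

The accents sit 30° either side of the complement, so the complement is their short-arc midpoint on the wheel.
Short-arc midpoint of 95° and 155°: 125°.
Base is 180° from the complement: 125 − 180 = -55 → -55 + 360 = 305°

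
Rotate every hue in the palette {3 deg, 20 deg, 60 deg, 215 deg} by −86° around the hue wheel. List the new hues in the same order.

3 − 86 = -83 → -83 + 360 = 277°
20 − 86 = -66 → -66 + 360 = 294°
60 − 86 = -26 → -26 + 360 = 334°
215 − 86 = 129°

277°, 294°, 334°, 129°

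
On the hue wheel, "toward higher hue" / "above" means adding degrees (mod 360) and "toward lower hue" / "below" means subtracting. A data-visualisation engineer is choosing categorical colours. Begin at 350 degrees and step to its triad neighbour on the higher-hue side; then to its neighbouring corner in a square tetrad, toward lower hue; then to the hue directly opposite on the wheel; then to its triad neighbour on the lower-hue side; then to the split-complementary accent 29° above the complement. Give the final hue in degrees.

289°

350 + 120 = 470 → 470 − 360 = 110°   (triadic ↑)
110 − 90 = 20°   (square ↓)
20 + 180 = 200°   (complement)
200 − 120 = 80°   (triadic ↓)
80 + 209 = 289°   (split-comp 29° ↑)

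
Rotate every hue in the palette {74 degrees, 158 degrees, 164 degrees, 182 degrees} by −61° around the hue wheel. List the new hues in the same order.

13°, 97°, 103°, 121°

74 − 61 = 13°
158 − 61 = 97°
164 − 61 = 103°
182 − 61 = 121°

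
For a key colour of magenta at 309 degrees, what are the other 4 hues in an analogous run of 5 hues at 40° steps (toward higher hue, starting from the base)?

349°, 29°, 69° and 109°

Analogous hues sit every 40° along the wheel.
309 + 40 = 349°
309 + 80 = 389 → 389 − 360 = 29°
309 + 120 = 429 → 429 − 360 = 69°
309 + 160 = 469 → 469 − 360 = 109°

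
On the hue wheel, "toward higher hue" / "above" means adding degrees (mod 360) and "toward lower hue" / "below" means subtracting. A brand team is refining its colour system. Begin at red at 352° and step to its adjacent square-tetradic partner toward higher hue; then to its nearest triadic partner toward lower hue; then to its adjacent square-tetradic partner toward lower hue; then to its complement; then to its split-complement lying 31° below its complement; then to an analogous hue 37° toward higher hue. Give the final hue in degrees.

square ↑ +90°: 352 + 90 = 442 → 442 − 360 = 82°
triadic ↓ −120°: 82 − 120 = -38 → -38 + 360 = 322°
square ↓ −90°: 322 − 90 = 232°
complement +180°: 232 + 180 = 412 → 412 − 360 = 52°
split-comp 31° ↓ +149°: 52 + 149 = 201°
analog 37° ↑ +37°: 201 + 37 = 238°

238°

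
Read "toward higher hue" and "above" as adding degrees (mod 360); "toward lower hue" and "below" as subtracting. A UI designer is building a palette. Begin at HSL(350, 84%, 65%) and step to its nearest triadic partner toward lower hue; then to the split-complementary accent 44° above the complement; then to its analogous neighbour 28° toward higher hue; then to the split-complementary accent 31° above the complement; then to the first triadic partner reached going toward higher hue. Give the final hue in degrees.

−120° (triadic ↓): 350 − 120 = 230°
+224° (split-comp 44° ↑): 230 + 224 = 454 → 454 − 360 = 94°
+28° (analog 28° ↑): 94 + 28 = 122°
+211° (split-comp 31° ↑): 122 + 211 = 333°
+120° (triadic ↑): 333 + 120 = 453 → 453 − 360 = 93°

93°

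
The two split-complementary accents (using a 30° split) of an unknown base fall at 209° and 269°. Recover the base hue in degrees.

The accents sit 30° either side of the complement, so the complement is their short-arc midpoint on the wheel.
Short-arc midpoint of 209° and 269°: 239°.
Base is 180° from the complement: 239 − 180 = 59°

59°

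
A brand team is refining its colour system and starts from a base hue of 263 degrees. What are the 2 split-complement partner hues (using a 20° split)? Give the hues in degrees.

63° and 103°

Split-complementary hues sit 20° either side of the complement.
Complement of 263 degrees: 263 + 180 = 443 → 443 − 360 = 83°
83 − 20 = 63°
83 + 20 = 103°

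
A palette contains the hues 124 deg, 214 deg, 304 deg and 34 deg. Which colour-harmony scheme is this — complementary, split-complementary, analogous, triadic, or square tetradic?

Sort the hues: 34°, 124°, 214°, 304°.
Successive gaps around the wheel: 90°, 90°, 90°, 90°.
Four hues every 90° form a square tetradic scheme.

square tetradic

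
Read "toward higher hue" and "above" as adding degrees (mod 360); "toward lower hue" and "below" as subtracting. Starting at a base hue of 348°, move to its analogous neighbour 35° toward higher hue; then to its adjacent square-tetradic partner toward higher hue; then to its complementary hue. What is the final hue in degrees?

348 + 35 = 383 → 383 − 360 = 23°   (analog 35° ↑)
23 + 90 = 113°   (square ↑)
113 + 180 = 293°   (complement)

293°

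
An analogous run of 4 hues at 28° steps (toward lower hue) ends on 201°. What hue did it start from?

3 steps of 28° (toward lower hue) give a net shift of −84°.
Start = end − shift: 201 + 84 = 285°

285°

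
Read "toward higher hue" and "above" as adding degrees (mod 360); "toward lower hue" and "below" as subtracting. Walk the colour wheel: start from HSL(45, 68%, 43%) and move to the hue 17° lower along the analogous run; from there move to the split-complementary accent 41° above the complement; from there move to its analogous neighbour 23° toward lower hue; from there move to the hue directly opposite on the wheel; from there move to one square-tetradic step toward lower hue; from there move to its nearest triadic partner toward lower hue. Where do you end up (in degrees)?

196°

45 − 17 = 28°   (analog 17° ↓)
28 + 221 = 249°   (split-comp 41° ↑)
249 − 23 = 226°   (analog 23° ↓)
226 + 180 = 406 → 406 − 360 = 46°   (complement)
46 − 90 = -44 → -44 + 360 = 316°   (square ↓)
316 − 120 = 196°   (triadic ↓)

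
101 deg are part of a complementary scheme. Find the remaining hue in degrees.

The complement sits 180° across the wheel.
The full set through 101° is {101°, 281°}.
Given {101°}, the missing hue is 281°.

281°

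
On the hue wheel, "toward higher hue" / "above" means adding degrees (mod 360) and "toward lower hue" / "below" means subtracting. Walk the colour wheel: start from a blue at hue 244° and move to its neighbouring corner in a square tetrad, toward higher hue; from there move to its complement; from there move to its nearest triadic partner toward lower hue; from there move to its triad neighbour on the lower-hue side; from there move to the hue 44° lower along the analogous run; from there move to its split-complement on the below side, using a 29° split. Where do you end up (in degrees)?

21°

square ↑ +90°: 244 + 90 = 334°
complement +180°: 334 + 180 = 514 → 514 − 360 = 154°
triadic ↓ −120°: 154 − 120 = 34°
triadic ↓ −120°: 34 − 120 = -86 → -86 + 360 = 274°
analog 44° ↓ −44°: 274 − 44 = 230°
split-comp 29° ↓ +151°: 230 + 151 = 381 → 381 − 360 = 21°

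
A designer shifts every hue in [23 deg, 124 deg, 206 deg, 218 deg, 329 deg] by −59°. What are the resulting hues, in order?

324°, 65°, 147°, 159°, 270°

23 − 59 = -36 → -36 + 360 = 324°
124 − 59 = 65°
206 − 59 = 147°
218 − 59 = 159°
329 − 59 = 270°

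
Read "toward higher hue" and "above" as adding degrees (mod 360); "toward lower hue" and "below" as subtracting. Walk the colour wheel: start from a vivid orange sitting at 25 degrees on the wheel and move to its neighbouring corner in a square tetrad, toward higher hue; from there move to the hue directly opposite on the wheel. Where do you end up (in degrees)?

square ↑ +90°: 25 + 90 = 115°
complement +180°: 115 + 180 = 295°

295°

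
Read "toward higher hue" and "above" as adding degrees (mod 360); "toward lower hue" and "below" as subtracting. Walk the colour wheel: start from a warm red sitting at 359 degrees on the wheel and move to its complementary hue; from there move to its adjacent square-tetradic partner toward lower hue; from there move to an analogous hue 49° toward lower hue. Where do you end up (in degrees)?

359 + 180 = 539 → 539 − 360 = 179°   (complement)
179 − 90 = 89°   (square ↓)
89 − 49 = 40°   (analog 49° ↓)

40°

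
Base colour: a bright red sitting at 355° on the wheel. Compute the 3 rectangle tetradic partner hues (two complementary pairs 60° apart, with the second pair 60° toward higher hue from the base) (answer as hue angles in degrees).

A rectangular tetradic uses two complementary pairs 60° apart: offsets 0°, 60°, 180°, 240°.
355 + 60 = 415 → 415 − 360 = 55°
355 + 180 = 535 → 535 − 360 = 175°
355 + 240 = 595 → 595 − 360 = 235°

55°, 175° and 235°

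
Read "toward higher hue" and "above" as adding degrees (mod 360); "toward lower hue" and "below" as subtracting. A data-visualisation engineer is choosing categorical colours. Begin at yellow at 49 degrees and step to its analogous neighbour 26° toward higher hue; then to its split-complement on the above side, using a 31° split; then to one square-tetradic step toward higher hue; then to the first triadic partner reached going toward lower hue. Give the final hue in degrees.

49 + 26 = 75°   (analog 26° ↑)
75 + 211 = 286°   (split-comp 31° ↑)
286 + 90 = 376 → 376 − 360 = 16°   (square ↑)
16 − 120 = -104 → -104 + 360 = 256°   (triadic ↓)

256°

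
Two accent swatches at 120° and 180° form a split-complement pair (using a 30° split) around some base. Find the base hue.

330°

The accents sit 30° either side of the complement, so the complement is their short-arc midpoint on the wheel.
Short-arc midpoint of 120° and 180°: 150°.
Base is 180° from the complement: 150 − 180 = -30 → -30 + 360 = 330°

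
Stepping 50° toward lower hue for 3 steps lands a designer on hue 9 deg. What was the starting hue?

3 steps of 50° (toward lower hue) give a net shift of −150°.
Start = end − shift: 9 + 150 = 159°

159°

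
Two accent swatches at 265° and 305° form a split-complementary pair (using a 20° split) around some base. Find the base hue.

The accents sit 20° either side of the complement, so the complement is their short-arc midpoint on the wheel.
Short-arc midpoint of 265° and 305°: 285°.
Base is 180° from the complement: 285 − 180 = 105°

105°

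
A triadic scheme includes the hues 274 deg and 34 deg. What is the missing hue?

A triad places three hues 120° apart.
The full set through 34° is {34°, 154°, 274°}.
Given {34°, 274°}, the missing hue is 154°.

154°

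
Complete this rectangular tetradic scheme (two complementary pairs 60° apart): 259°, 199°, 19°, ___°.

A rectangular tetradic uses two complementary pairs 60° apart: offsets 0°, 60°, 180°, 240°.
Among {19°, 199°, 259°}, 199° and 19° are a 180° pair.
The remaining hue 259° needs its own complement: 259 + 180 = 439 → 439 − 360 = 79°

79°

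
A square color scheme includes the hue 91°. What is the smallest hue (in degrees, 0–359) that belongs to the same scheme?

1°

A square tetradic scheme places four hues every 90°.
The full set through 91° is {1°, 91°, 181°, 271°}.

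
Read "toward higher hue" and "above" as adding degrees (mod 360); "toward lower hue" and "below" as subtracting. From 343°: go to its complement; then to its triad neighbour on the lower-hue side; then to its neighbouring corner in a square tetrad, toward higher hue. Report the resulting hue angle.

+180° (complement): 343 + 180 = 523 → 523 − 360 = 163°
−120° (triadic ↓): 163 − 120 = 43°
+90° (square ↑): 43 + 90 = 133°

133°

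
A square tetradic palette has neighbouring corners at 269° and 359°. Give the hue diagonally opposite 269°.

89°

A square tetradic scheme places four hues 90° apart; opposite corners are 180° apart.
269 + 180 = 449 → 449 − 360 = 89°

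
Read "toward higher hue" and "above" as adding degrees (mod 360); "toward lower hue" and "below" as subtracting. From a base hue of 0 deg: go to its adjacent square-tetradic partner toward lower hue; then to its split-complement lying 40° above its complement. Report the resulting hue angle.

square ↓ −90°: 0 − 90 = -90 → -90 + 360 = 270°
split-comp 40° ↑ +220°: 270 + 220 = 490 → 490 − 360 = 130°

130°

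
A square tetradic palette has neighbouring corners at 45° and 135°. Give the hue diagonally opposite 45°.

225°

A square tetradic scheme places four hues 90° apart; opposite corners are 180° apart.
45 + 180 = 225°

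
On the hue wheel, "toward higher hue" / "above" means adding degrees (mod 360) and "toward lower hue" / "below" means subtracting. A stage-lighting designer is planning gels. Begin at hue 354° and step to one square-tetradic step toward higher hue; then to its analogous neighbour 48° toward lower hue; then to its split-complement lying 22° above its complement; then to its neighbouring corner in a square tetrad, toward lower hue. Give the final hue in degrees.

+90° (square ↑): 354 + 90 = 444 → 444 − 360 = 84°
−48° (analog 48° ↓): 84 − 48 = 36°
+202° (split-comp 22° ↑): 36 + 202 = 238°
−90° (square ↓): 238 − 90 = 148°

148°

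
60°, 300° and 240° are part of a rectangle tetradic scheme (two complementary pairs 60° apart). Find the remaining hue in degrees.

A rectangular tetradic uses two complementary pairs 60° apart: offsets 0°, 60°, 180°, 240°.
Among {60°, 240°, 300°}, 60° and 240° are a 180° pair.
The remaining hue 300° needs its own complement: 300 + 180 = 480 → 480 − 360 = 120°

120°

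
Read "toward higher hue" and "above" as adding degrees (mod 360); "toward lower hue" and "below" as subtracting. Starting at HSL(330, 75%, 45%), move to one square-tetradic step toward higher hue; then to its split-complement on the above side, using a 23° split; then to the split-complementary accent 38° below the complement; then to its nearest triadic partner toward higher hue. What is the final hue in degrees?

165°

+90° (square ↑): 330 + 90 = 420 → 420 − 360 = 60°
+203° (split-comp 23° ↑): 60 + 203 = 263°
+142° (split-comp 38° ↓): 263 + 142 = 405 → 405 − 360 = 45°
+120° (triadic ↑): 45 + 120 = 165°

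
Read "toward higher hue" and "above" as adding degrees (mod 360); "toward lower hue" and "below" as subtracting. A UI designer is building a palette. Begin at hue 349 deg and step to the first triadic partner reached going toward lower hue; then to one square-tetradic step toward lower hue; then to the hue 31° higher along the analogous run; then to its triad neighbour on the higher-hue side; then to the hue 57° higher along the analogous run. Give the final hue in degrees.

347°

349 − 120 = 229°   (triadic ↓)
229 − 90 = 139°   (square ↓)
139 + 31 = 170°   (analog 31° ↑)
170 + 120 = 290°   (triadic ↑)
290 + 57 = 347°   (analog 57° ↑)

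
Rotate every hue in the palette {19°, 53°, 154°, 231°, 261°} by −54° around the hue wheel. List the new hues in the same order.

19 − 54 = -35 → -35 + 360 = 325°
53 − 54 = -1 → -1 + 360 = 359°
154 − 54 = 100°
231 − 54 = 177°
261 − 54 = 207°

325°, 359°, 100°, 177°, 207°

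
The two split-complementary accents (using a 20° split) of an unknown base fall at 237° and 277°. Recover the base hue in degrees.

The accents sit 20° either side of the complement, so the complement is their short-arc midpoint on the wheel.
Short-arc midpoint of 237° and 277°: 257°.
Base is 180° from the complement: 257 − 180 = 77°

77°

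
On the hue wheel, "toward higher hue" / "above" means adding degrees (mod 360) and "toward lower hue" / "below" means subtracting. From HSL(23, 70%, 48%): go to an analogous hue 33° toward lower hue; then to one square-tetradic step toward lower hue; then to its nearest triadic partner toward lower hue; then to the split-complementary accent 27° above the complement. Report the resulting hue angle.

−33° (analog 33° ↓): 23 − 33 = -10 → -10 + 360 = 350°
−90° (square ↓): 350 − 90 = 260°
−120° (triadic ↓): 260 − 120 = 140°
+207° (split-comp 27° ↑): 140 + 207 = 347°

347°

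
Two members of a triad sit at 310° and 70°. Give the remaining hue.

A triad spaces three hues 120° apart.
The full set is {70°, 190°, 310°}.

190°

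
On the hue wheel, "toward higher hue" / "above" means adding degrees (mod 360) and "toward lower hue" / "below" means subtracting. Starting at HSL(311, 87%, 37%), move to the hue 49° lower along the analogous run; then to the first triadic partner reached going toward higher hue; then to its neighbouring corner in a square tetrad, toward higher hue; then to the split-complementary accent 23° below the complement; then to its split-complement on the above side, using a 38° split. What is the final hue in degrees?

−49° (analog 49° ↓): 311 − 49 = 262°
+120° (triadic ↑): 262 + 120 = 382 → 382 − 360 = 22°
+90° (square ↑): 22 + 90 = 112°
+157° (split-comp 23° ↓): 112 + 157 = 269°
+218° (split-comp 38° ↑): 269 + 218 = 487 → 487 − 360 = 127°

127°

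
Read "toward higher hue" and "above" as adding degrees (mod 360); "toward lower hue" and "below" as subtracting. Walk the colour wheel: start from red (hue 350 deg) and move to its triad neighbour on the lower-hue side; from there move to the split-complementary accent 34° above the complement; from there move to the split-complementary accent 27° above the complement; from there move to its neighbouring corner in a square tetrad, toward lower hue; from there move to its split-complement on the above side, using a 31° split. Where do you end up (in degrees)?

350 − 120 = 230°   (triadic ↓)
230 + 214 = 444 → 444 − 360 = 84°   (split-comp 34° ↑)
84 + 207 = 291°   (split-comp 27° ↑)
291 − 90 = 201°   (square ↓)
201 + 211 = 412 → 412 − 360 = 52°   (split-comp 31° ↑)

52°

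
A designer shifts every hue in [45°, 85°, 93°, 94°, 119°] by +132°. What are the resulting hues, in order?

45 + 132 = 177°
85 + 132 = 217°
93 + 132 = 225°
94 + 132 = 226°
119 + 132 = 251°

177°, 217°, 225°, 226°, 251°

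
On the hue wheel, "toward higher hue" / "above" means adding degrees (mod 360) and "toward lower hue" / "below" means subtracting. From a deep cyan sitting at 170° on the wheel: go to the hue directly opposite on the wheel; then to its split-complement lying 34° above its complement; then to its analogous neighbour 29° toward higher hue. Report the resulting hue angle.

233°

170 + 180 = 350°   (complement)
350 + 214 = 564 → 564 − 360 = 204°   (split-comp 34° ↑)
204 + 29 = 233°   (analog 29° ↑)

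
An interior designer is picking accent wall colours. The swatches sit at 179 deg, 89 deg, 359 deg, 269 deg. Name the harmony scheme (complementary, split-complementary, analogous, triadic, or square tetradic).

square tetradic

Sort the hues: 89°, 179°, 269°, 359°.
Successive gaps around the wheel: 90°, 90°, 90°, 90°.
Four hues every 90° form a square tetradic scheme.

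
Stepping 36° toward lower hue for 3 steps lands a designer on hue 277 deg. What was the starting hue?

25°

3 steps of 36° (toward lower hue) give a net shift of −108°.
Start = end − shift: 277 + 108 = 385 → 385 − 360 = 25°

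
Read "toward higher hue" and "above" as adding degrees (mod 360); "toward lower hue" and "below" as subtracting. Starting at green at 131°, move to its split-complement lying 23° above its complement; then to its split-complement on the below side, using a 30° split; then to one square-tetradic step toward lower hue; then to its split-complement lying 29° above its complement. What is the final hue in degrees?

+203° (split-comp 23° ↑): 131 + 203 = 334°
+150° (split-comp 30° ↓): 334 + 150 = 484 → 484 − 360 = 124°
−90° (square ↓): 124 − 90 = 34°
+209° (split-comp 29° ↑): 34 + 209 = 243°

243°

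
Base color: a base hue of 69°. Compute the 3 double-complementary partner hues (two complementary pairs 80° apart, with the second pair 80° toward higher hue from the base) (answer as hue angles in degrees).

A rectangular tetradic uses two complementary pairs 80° apart: offsets 0°, 80°, 180°, 260°.
69 + 80 = 149°
69 + 180 = 249°
69 + 260 = 329°

149°, 249°, 329°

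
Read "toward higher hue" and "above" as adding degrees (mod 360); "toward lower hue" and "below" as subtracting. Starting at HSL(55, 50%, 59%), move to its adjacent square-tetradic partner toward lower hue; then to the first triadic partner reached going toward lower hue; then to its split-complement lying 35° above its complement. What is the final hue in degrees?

55 − 90 = -35 → -35 + 360 = 325°   (square ↓)
325 − 120 = 205°   (triadic ↓)
205 + 215 = 420 → 420 − 360 = 60°   (split-comp 35° ↑)

60°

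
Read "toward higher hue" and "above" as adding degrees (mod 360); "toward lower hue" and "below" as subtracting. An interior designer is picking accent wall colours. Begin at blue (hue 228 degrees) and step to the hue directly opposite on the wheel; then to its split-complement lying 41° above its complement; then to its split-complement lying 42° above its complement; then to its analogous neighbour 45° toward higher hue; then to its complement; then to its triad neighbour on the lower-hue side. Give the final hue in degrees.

+180° (complement): 228 + 180 = 408 → 408 − 360 = 48°
+221° (split-comp 41° ↑): 48 + 221 = 269°
+222° (split-comp 42° ↑): 269 + 222 = 491 → 491 − 360 = 131°
+45° (analog 45° ↑): 131 + 45 = 176°
+180° (complement): 176 + 180 = 356°
−120° (triadic ↓): 356 − 120 = 236°

236°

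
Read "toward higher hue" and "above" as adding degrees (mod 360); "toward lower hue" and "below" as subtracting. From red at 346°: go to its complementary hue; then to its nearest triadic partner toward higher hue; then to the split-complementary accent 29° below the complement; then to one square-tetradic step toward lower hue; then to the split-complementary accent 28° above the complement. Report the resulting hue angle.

+180° (complement): 346 + 180 = 526 → 526 − 360 = 166°
+120° (triadic ↑): 166 + 120 = 286°
+151° (split-comp 29° ↓): 286 + 151 = 437 → 437 − 360 = 77°
−90° (square ↓): 77 − 90 = -13 → -13 + 360 = 347°
+208° (split-comp 28° ↑): 347 + 208 = 555 → 555 − 360 = 195°

195°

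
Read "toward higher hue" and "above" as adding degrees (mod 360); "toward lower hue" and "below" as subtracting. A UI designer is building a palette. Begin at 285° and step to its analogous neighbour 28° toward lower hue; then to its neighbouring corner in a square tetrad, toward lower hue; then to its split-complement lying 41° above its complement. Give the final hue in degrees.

28°

285 − 28 = 257°   (analog 28° ↓)
257 − 90 = 167°   (square ↓)
167 + 221 = 388 → 388 − 360 = 28°   (split-comp 41° ↑)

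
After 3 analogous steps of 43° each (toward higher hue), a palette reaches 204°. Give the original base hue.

3 steps of 43° (toward higher hue) give a net shift of +129°.
Start = end − shift: 204 − 129 = 75°

75°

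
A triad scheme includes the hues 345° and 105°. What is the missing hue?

225°

A triad places three hues 120° apart.
The full set through 105° is {105°, 225°, 345°}.
Given {105°, 345°}, the missing hue is 225°.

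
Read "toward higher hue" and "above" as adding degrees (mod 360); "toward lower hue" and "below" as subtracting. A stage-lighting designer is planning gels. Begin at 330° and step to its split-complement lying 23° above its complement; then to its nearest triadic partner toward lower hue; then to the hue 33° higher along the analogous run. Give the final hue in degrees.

+203° (split-comp 23° ↑): 330 + 203 = 533 → 533 − 360 = 173°
−120° (triadic ↓): 173 − 120 = 53°
+33° (analog 33° ↑): 53 + 33 = 86°

86°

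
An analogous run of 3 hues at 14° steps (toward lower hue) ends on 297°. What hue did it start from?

325°

2 steps of 14° (toward lower hue) give a net shift of −28°.
Start = end − shift: 297 + 28 = 325°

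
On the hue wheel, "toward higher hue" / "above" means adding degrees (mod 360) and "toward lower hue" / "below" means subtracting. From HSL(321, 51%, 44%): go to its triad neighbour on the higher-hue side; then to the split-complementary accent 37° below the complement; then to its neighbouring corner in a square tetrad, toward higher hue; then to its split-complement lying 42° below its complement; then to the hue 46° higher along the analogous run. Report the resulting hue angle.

138°

triadic ↑ +120°: 321 + 120 = 441 → 441 − 360 = 81°
split-comp 37° ↓ +143°: 81 + 143 = 224°
square ↑ +90°: 224 + 90 = 314°
split-comp 42° ↓ +138°: 314 + 138 = 452 → 452 − 360 = 92°
analog 46° ↑ +46°: 92 + 46 = 138°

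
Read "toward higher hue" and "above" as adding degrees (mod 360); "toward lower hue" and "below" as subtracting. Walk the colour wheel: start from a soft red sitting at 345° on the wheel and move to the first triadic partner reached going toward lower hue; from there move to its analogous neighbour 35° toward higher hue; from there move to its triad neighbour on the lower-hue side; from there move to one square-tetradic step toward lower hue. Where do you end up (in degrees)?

−120° (triadic ↓): 345 − 120 = 225°
+35° (analog 35° ↑): 225 + 35 = 260°
−120° (triadic ↓): 260 − 120 = 140°
−90° (square ↓): 140 − 90 = 50°

50°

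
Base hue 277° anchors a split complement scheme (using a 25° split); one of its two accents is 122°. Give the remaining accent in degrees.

72°

Split-complementary hues sit 25° either side of the complement.
Complement of the base 277°: 277 + 180 = 457 → 457 − 360 = 97°
The given accent 122° is 25° one side of 97°; the other accent sits 25° the other side: 97 − 25 = 72°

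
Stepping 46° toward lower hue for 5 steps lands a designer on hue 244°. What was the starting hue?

114°

5 steps of 46° (toward lower hue) give a net shift of −230°.
Start = end − shift: 244 + 230 = 474 → 474 − 360 = 114°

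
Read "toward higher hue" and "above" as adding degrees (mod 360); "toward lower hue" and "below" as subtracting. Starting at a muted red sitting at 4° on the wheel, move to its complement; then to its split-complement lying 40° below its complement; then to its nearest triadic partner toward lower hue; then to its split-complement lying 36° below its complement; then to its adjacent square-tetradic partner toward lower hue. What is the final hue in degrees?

complement +180°: 4 + 180 = 184°
split-comp 40° ↓ +140°: 184 + 140 = 324°
triadic ↓ −120°: 324 − 120 = 204°
split-comp 36° ↓ +144°: 204 + 144 = 348°
square ↓ −90°: 348 − 90 = 258°

258°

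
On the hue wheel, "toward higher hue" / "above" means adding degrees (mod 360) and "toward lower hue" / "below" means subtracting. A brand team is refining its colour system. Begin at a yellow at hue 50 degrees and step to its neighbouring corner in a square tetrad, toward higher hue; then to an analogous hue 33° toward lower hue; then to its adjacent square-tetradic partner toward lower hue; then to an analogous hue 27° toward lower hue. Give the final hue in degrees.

50 + 90 = 140°   (square ↑)
140 − 33 = 107°   (analog 33° ↓)
107 − 90 = 17°   (square ↓)
17 − 27 = -10 → -10 + 360 = 350°   (analog 27° ↓)

350°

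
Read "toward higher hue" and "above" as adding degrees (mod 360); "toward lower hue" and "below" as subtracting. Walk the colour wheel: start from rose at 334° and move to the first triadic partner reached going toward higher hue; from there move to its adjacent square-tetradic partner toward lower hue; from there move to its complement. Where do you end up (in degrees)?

184°

triadic ↑ +120°: 334 + 120 = 454 → 454 − 360 = 94°
square ↓ −90°: 94 − 90 = 4°
complement +180°: 4 + 180 = 184°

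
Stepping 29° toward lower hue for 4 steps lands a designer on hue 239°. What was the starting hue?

355°

4 steps of 29° (toward lower hue) give a net shift of −116°.
Start = end − shift: 239 + 116 = 355°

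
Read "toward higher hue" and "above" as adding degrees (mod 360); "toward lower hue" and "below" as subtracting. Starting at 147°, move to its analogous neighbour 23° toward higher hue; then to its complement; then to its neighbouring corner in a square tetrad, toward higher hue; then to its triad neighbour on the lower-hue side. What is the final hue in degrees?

+23° (analog 23° ↑): 147 + 23 = 170°
+180° (complement): 170 + 180 = 350°
+90° (square ↑): 350 + 90 = 440 → 440 − 360 = 80°
−120° (triadic ↓): 80 − 120 = -40 → -40 + 360 = 320°

320°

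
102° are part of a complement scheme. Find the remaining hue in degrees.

The complement sits 180° across the wheel.
The full set through 102° is {102°, 282°}.
Given {102°}, the missing hue is 282°.

282°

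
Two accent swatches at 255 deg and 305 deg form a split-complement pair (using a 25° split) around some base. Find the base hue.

100°

The accents sit 25° either side of the complement, so the complement is their short-arc midpoint on the wheel.
Short-arc midpoint of 255° and 305°: 280°.
Base is 180° from the complement: 280 − 180 = 100°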